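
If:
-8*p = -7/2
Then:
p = 7/16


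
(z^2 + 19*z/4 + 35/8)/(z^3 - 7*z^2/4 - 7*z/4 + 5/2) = (z + 7/2)/(z^2 - 3*z + 2)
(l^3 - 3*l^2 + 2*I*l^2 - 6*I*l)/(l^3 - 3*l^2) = (l + 2*I)/l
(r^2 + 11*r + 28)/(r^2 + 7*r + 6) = (r^2 + 11*r + 28)/(r^2 + 7*r + 6)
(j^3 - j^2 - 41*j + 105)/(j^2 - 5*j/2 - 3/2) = 2*(j^2 + 2*j - 35)/(2*j + 1)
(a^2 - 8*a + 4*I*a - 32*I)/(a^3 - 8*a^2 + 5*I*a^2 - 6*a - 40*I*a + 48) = (a + 4*I)/(a^2 + 5*I*a - 6)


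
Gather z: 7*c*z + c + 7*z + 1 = c + z*(7*c + 7) + 1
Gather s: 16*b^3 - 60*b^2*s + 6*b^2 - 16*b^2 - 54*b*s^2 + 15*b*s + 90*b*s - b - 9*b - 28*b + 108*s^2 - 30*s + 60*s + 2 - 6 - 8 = 16*b^3 - 10*b^2 - 38*b + s^2*(108 - 54*b) + s*(-60*b^2 + 105*b + 30) - 12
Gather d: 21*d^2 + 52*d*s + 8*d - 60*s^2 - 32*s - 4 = 21*d^2 + d*(52*s + 8) - 60*s^2 - 32*s - 4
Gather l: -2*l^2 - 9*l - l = -2*l^2 - 10*l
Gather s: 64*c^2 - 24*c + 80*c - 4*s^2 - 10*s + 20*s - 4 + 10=64*c^2 + 56*c - 4*s^2 + 10*s + 6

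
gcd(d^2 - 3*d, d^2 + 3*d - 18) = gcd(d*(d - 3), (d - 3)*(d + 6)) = d - 3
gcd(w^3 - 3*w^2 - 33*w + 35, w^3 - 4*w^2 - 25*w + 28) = w^2 - 8*w + 7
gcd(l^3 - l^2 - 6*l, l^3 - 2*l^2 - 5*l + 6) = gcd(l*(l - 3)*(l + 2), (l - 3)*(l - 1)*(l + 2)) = l^2 - l - 6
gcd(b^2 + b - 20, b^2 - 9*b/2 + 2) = b - 4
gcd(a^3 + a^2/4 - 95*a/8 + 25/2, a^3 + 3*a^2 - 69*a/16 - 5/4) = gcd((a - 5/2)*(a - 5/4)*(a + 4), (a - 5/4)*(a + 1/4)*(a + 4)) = a^2 + 11*a/4 - 5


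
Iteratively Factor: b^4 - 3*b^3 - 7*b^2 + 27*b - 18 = (b - 2)*(b^3 - b^2 - 9*b + 9) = (b - 3)*(b - 2)*(b^2 + 2*b - 3) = (b - 3)*(b - 2)*(b - 1)*(b + 3)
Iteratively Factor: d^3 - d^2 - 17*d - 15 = (d + 3)*(d^2 - 4*d - 5) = (d + 1)*(d + 3)*(d - 5)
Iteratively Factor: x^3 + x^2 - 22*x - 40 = (x + 2)*(x^2 - x - 20) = (x - 5)*(x + 2)*(x + 4)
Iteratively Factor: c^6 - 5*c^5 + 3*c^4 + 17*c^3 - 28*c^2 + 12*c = (c - 2)*(c^5 - 3*c^4 - 3*c^3 + 11*c^2 - 6*c) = (c - 2)*(c + 2)*(c^4 - 5*c^3 + 7*c^2 - 3*c) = (c - 2)*(c - 1)*(c + 2)*(c^3 - 4*c^2 + 3*c) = c*(c - 2)*(c - 1)*(c + 2)*(c^2 - 4*c + 3) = c*(c - 3)*(c - 2)*(c - 1)*(c + 2)*(c - 1)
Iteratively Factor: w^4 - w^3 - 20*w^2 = (w)*(w^3 - w^2 - 20*w) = w*(w - 5)*(w^2 + 4*w) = w^2*(w - 5)*(w + 4)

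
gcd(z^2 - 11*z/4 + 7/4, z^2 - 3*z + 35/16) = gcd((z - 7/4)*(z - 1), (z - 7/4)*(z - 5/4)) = z - 7/4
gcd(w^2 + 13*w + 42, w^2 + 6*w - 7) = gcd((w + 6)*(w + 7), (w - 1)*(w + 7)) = w + 7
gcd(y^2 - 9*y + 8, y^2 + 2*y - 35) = 1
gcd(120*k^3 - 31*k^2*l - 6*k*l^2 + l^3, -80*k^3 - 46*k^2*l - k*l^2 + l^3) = 40*k^2 + 3*k*l - l^2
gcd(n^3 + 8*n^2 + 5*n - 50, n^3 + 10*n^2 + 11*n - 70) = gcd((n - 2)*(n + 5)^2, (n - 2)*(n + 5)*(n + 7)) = n^2 + 3*n - 10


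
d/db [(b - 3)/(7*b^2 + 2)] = (7*b^2 - 14*b*(b - 3) + 2)/(7*b^2 + 2)^2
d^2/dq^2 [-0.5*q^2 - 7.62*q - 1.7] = -1.00000000000000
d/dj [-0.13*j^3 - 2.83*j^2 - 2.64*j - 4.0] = -0.39*j^2 - 5.66*j - 2.64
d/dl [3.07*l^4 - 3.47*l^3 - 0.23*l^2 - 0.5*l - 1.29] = 12.28*l^3 - 10.41*l^2 - 0.46*l - 0.5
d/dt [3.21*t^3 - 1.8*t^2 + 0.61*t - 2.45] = 9.63*t^2 - 3.6*t + 0.61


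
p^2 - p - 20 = (p - 5)*(p + 4)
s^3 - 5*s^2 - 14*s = s*(s - 7)*(s + 2)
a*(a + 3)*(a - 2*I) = a^3 + 3*a^2 - 2*I*a^2 - 6*I*a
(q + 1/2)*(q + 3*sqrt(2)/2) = q^2 + q/2 + 3*sqrt(2)*q/2 + 3*sqrt(2)/4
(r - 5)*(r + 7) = r^2 + 2*r - 35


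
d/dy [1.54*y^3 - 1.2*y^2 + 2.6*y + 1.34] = 4.62*y^2 - 2.4*y + 2.6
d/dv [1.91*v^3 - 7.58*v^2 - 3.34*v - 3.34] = 5.73*v^2 - 15.16*v - 3.34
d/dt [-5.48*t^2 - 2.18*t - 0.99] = -10.96*t - 2.18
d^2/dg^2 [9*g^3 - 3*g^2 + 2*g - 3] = 54*g - 6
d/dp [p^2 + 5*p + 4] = 2*p + 5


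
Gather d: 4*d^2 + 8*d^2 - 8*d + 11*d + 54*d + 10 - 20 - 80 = 12*d^2 + 57*d - 90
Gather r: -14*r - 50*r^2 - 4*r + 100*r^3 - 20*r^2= 100*r^3 - 70*r^2 - 18*r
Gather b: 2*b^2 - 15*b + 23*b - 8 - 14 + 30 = 2*b^2 + 8*b + 8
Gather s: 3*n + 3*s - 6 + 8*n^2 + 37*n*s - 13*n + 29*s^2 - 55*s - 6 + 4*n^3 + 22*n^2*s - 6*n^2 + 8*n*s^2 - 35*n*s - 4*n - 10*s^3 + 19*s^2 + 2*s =4*n^3 + 2*n^2 - 14*n - 10*s^3 + s^2*(8*n + 48) + s*(22*n^2 + 2*n - 50) - 12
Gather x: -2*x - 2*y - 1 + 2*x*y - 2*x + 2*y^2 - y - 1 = x*(2*y - 4) + 2*y^2 - 3*y - 2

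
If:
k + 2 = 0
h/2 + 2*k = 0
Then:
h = 8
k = -2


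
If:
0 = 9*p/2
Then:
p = 0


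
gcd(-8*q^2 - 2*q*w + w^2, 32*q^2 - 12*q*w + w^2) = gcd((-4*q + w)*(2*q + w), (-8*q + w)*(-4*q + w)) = 4*q - w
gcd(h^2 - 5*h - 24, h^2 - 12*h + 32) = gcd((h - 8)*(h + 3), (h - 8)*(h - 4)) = h - 8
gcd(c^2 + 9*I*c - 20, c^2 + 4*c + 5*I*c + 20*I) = c + 5*I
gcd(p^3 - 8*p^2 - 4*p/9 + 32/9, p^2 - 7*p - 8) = p - 8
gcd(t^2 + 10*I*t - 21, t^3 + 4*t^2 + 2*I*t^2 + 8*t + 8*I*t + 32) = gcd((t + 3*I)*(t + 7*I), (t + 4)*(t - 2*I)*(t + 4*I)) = 1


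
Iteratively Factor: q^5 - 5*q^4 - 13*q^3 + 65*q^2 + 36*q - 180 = (q - 5)*(q^4 - 13*q^2 + 36) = (q - 5)*(q - 3)*(q^3 + 3*q^2 - 4*q - 12) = (q - 5)*(q - 3)*(q + 3)*(q^2 - 4) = (q - 5)*(q - 3)*(q - 2)*(q + 3)*(q + 2)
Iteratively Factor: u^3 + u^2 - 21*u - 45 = (u + 3)*(u^2 - 2*u - 15) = (u + 3)^2*(u - 5)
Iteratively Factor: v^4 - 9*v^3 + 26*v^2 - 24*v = (v - 4)*(v^3 - 5*v^2 + 6*v) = (v - 4)*(v - 2)*(v^2 - 3*v) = (v - 4)*(v - 3)*(v - 2)*(v)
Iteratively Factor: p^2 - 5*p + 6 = (p - 3)*(p - 2)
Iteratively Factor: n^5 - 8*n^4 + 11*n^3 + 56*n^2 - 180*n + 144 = (n + 3)*(n^4 - 11*n^3 + 44*n^2 - 76*n + 48) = (n - 2)*(n + 3)*(n^3 - 9*n^2 + 26*n - 24) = (n - 2)^2*(n + 3)*(n^2 - 7*n + 12) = (n - 3)*(n - 2)^2*(n + 3)*(n - 4)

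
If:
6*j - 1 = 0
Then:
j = 1/6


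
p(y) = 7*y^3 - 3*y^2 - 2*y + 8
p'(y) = 21*y^2 - 6*y - 2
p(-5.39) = -1164.51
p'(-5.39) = 640.43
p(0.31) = 7.30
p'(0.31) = -1.84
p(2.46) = 89.13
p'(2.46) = 110.32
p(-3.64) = -362.07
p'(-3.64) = 298.08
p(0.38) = 7.19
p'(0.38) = -1.25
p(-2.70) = -146.25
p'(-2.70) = 167.29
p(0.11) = 7.75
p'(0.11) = -2.41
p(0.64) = 7.33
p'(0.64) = 2.76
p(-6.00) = -1600.00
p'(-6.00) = 790.00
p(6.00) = 1400.00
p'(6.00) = 718.00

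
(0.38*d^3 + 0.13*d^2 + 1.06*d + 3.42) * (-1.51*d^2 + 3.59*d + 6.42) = -0.5738*d^5 + 1.1679*d^4 + 1.3057*d^3 - 0.5242*d^2 + 19.083*d + 21.9564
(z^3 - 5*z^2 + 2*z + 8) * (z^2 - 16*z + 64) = z^5 - 21*z^4 + 146*z^3 - 344*z^2 + 512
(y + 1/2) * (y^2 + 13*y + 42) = y^3 + 27*y^2/2 + 97*y/2 + 21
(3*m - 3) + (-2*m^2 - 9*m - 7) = -2*m^2 - 6*m - 10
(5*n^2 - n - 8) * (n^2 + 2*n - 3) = 5*n^4 + 9*n^3 - 25*n^2 - 13*n + 24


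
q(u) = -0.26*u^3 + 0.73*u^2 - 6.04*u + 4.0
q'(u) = -0.78*u^2 + 1.46*u - 6.04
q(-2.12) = 22.56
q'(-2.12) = -12.64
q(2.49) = -10.53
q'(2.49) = -7.24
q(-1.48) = 15.38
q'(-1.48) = -9.91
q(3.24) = -16.75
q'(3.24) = -9.50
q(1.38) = -3.63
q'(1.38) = -5.51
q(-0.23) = 5.43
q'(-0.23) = -6.42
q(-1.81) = 18.87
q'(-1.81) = -11.24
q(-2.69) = 30.59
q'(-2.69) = -15.61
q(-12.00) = 630.88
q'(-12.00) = -135.88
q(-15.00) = 1136.35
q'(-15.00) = -203.44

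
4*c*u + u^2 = u*(4*c + u)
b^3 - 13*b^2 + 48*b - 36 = (b - 6)^2*(b - 1)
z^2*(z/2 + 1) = z^3/2 + z^2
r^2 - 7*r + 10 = (r - 5)*(r - 2)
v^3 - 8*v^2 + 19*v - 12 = (v - 4)*(v - 3)*(v - 1)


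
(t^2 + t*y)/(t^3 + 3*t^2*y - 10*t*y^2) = (t + y)/(t^2 + 3*t*y - 10*y^2)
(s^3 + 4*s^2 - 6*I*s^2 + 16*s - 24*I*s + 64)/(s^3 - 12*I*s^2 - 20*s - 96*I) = (s + 4)/(s - 6*I)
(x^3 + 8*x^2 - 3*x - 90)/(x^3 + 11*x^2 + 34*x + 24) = (x^2 + 2*x - 15)/(x^2 + 5*x + 4)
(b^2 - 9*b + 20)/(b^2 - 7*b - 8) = (-b^2 + 9*b - 20)/(-b^2 + 7*b + 8)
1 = 1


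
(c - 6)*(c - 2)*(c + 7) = c^3 - c^2 - 44*c + 84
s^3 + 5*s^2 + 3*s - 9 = (s - 1)*(s + 3)^2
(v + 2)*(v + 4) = v^2 + 6*v + 8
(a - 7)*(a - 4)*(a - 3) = a^3 - 14*a^2 + 61*a - 84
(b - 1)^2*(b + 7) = b^3 + 5*b^2 - 13*b + 7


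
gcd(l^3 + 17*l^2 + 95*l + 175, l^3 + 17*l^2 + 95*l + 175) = l^3 + 17*l^2 + 95*l + 175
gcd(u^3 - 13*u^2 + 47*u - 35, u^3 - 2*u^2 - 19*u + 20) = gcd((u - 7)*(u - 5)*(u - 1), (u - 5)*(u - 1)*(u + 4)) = u^2 - 6*u + 5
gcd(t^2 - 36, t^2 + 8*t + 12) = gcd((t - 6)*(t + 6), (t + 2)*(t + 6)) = t + 6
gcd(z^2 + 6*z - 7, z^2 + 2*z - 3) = z - 1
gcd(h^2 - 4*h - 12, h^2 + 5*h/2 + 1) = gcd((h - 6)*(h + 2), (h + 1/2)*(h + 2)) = h + 2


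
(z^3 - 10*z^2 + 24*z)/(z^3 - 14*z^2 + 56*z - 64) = z*(z - 6)/(z^2 - 10*z + 16)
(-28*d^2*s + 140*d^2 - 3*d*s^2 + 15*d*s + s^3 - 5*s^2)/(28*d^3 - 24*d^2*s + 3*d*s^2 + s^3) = (-28*d^2*s + 140*d^2 - 3*d*s^2 + 15*d*s + s^3 - 5*s^2)/(28*d^3 - 24*d^2*s + 3*d*s^2 + s^3)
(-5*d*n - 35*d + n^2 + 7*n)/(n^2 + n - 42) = (-5*d + n)/(n - 6)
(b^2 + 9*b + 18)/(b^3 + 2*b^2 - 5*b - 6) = (b + 6)/(b^2 - b - 2)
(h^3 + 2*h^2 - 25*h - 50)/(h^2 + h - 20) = (h^2 - 3*h - 10)/(h - 4)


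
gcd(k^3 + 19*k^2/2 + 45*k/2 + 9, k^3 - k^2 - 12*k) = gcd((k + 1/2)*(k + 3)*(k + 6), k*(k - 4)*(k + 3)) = k + 3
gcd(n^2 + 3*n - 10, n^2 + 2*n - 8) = n - 2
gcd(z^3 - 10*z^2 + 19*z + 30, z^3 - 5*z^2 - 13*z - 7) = z + 1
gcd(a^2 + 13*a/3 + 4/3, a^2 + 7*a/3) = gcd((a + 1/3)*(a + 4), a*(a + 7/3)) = 1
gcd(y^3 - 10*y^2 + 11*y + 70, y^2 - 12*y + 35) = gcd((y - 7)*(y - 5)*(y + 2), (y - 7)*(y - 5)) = y^2 - 12*y + 35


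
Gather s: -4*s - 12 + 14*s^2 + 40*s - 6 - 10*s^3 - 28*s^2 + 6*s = -10*s^3 - 14*s^2 + 42*s - 18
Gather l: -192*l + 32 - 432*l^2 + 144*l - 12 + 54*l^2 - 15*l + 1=-378*l^2 - 63*l + 21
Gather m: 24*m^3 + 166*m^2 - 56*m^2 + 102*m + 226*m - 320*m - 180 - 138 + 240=24*m^3 + 110*m^2 + 8*m - 78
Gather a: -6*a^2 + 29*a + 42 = -6*a^2 + 29*a + 42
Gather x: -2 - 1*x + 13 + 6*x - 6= 5*x + 5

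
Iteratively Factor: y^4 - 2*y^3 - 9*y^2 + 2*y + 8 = (y + 1)*(y^3 - 3*y^2 - 6*y + 8) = (y + 1)*(y + 2)*(y^2 - 5*y + 4) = (y - 1)*(y + 1)*(y + 2)*(y - 4)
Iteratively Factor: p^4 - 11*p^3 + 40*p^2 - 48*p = (p - 4)*(p^3 - 7*p^2 + 12*p) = (p - 4)^2*(p^2 - 3*p) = (p - 4)^2*(p - 3)*(p)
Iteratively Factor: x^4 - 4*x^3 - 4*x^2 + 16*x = (x)*(x^3 - 4*x^2 - 4*x + 16) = x*(x - 2)*(x^2 - 2*x - 8) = x*(x - 2)*(x + 2)*(x - 4)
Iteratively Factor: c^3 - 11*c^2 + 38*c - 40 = (c - 4)*(c^2 - 7*c + 10) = (c - 4)*(c - 2)*(c - 5)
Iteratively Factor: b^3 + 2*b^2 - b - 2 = (b - 1)*(b^2 + 3*b + 2) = (b - 1)*(b + 2)*(b + 1)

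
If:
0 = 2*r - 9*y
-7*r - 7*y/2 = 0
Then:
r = 0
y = 0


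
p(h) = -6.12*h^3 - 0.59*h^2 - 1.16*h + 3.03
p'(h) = -18.36*h^2 - 1.18*h - 1.16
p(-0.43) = 3.91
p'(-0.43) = -4.05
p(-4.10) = 419.66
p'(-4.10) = -304.95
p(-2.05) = 55.65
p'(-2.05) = -75.90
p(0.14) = 2.84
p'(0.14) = -1.69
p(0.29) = 2.49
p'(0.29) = -3.05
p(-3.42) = 244.91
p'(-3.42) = -211.87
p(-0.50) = 4.23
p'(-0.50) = -5.16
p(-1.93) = 47.07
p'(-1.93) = -67.27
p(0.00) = 3.03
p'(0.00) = -1.16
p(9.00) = -4516.68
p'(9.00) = -1498.94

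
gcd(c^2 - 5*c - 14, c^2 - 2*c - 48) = 1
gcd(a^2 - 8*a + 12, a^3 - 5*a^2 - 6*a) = a - 6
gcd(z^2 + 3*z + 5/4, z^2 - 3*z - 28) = 1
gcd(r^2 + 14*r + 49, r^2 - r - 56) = r + 7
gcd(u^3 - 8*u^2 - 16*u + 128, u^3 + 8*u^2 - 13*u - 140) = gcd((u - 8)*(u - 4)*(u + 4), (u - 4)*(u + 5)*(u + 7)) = u - 4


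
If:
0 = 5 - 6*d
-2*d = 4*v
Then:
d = 5/6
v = -5/12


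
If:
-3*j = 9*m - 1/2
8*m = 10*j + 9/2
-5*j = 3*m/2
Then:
No Solution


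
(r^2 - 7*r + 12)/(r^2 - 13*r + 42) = (r^2 - 7*r + 12)/(r^2 - 13*r + 42)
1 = 1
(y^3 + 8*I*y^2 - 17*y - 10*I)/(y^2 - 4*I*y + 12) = (y^2 + 6*I*y - 5)/(y - 6*I)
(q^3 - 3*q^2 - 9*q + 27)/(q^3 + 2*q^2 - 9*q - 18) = (q - 3)/(q + 2)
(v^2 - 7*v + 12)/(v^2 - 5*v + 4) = (v - 3)/(v - 1)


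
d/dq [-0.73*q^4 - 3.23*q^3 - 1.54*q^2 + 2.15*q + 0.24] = -2.92*q^3 - 9.69*q^2 - 3.08*q + 2.15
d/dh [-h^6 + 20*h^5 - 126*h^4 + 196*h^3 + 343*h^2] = 2*h*(-3*h^4 + 50*h^3 - 252*h^2 + 294*h + 343)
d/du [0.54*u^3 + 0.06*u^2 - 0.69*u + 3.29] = 1.62*u^2 + 0.12*u - 0.69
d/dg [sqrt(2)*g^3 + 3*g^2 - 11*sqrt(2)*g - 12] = 3*sqrt(2)*g^2 + 6*g - 11*sqrt(2)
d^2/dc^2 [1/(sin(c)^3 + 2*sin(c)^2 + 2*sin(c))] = (-9*sin(c)^3 - 22*sin(c)^2 - 8*sin(c) + 20 + 32/sin(c) + 24/sin(c)^2 + 8/sin(c)^3)/(sin(c)^2 + 2*sin(c) + 2)^3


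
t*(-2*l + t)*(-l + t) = 2*l^2*t - 3*l*t^2 + t^3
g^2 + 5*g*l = g*(g + 5*l)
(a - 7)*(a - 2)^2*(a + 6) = a^4 - 5*a^3 - 34*a^2 + 164*a - 168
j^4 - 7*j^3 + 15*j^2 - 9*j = j*(j - 3)^2*(j - 1)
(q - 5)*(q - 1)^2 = q^3 - 7*q^2 + 11*q - 5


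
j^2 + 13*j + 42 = (j + 6)*(j + 7)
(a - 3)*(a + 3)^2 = a^3 + 3*a^2 - 9*a - 27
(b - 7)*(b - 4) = b^2 - 11*b + 28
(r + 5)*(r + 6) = r^2 + 11*r + 30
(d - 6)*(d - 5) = d^2 - 11*d + 30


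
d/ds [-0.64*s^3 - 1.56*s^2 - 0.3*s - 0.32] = -1.92*s^2 - 3.12*s - 0.3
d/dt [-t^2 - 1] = -2*t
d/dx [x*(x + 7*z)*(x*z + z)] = z*(3*x^2 + 14*x*z + 2*x + 7*z)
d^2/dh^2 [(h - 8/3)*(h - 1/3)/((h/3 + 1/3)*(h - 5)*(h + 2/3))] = 6*(27*h^6 - 243*h^5 + 1575*h^4 - 2221*h^3 - 2272*h^2 + 4780*h + 3514)/(27*h^9 - 270*h^8 + 279*h^7 + 2870*h^6 - 339*h^5 - 14730*h^4 - 25067*h^3 - 18870*h^2 - 6900*h - 1000)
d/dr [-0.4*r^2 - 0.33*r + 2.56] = -0.8*r - 0.33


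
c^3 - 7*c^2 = c^2*(c - 7)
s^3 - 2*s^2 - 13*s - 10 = (s - 5)*(s + 1)*(s + 2)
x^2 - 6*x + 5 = (x - 5)*(x - 1)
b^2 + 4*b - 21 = (b - 3)*(b + 7)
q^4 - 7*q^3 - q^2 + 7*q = q*(q - 7)*(q - 1)*(q + 1)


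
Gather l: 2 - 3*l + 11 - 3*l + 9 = 22 - 6*l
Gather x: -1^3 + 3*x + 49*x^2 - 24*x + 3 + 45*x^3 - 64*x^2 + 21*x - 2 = 45*x^3 - 15*x^2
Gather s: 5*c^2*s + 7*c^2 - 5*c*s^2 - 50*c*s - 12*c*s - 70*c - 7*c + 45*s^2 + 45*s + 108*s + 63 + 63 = 7*c^2 - 77*c + s^2*(45 - 5*c) + s*(5*c^2 - 62*c + 153) + 126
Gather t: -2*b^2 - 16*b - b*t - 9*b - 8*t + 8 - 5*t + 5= -2*b^2 - 25*b + t*(-b - 13) + 13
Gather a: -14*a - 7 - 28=-14*a - 35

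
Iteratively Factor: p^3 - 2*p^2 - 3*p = (p)*(p^2 - 2*p - 3) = p*(p - 3)*(p + 1)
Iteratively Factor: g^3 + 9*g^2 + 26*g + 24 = (g + 2)*(g^2 + 7*g + 12) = (g + 2)*(g + 4)*(g + 3)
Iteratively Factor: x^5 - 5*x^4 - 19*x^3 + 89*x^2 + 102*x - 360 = (x - 5)*(x^4 - 19*x^2 - 6*x + 72) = (x - 5)*(x + 3)*(x^3 - 3*x^2 - 10*x + 24) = (x - 5)*(x + 3)^2*(x^2 - 6*x + 8) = (x - 5)*(x - 4)*(x + 3)^2*(x - 2)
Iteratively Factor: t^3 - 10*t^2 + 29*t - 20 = (t - 5)*(t^2 - 5*t + 4) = (t - 5)*(t - 1)*(t - 4)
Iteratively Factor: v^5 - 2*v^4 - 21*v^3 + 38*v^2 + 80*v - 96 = (v - 3)*(v^4 + v^3 - 18*v^2 - 16*v + 32) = (v - 3)*(v + 2)*(v^3 - v^2 - 16*v + 16) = (v - 3)*(v - 1)*(v + 2)*(v^2 - 16) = (v - 4)*(v - 3)*(v - 1)*(v + 2)*(v + 4)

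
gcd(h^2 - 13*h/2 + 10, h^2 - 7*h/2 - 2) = h - 4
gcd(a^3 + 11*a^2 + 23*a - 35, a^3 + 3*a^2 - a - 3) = a - 1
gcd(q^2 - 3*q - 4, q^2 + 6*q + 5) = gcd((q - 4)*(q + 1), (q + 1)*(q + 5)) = q + 1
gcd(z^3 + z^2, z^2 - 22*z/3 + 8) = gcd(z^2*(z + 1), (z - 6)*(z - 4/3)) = 1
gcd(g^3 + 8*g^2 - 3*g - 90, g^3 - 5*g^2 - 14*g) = 1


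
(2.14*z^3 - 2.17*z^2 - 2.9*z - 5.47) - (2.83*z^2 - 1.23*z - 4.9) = 2.14*z^3 - 5.0*z^2 - 1.67*z - 0.569999999999999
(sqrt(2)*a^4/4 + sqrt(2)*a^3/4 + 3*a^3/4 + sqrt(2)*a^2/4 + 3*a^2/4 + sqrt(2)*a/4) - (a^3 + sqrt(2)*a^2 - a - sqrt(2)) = sqrt(2)*a^4/4 - a^3/4 + sqrt(2)*a^3/4 - 3*sqrt(2)*a^2/4 + 3*a^2/4 + sqrt(2)*a/4 + a + sqrt(2)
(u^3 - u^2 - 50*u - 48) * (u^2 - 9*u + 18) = u^5 - 10*u^4 - 23*u^3 + 384*u^2 - 468*u - 864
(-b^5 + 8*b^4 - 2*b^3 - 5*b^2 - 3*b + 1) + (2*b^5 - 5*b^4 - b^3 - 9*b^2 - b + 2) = b^5 + 3*b^4 - 3*b^3 - 14*b^2 - 4*b + 3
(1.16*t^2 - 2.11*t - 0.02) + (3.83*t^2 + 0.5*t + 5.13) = 4.99*t^2 - 1.61*t + 5.11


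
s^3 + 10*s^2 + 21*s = s*(s + 3)*(s + 7)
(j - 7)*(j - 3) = j^2 - 10*j + 21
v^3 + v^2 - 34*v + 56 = (v - 4)*(v - 2)*(v + 7)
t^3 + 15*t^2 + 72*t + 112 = (t + 4)^2*(t + 7)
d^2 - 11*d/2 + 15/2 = (d - 3)*(d - 5/2)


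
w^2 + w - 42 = (w - 6)*(w + 7)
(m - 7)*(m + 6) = m^2 - m - 42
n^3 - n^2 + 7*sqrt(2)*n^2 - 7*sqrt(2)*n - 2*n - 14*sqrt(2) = (n - 2)*(n + 1)*(n + 7*sqrt(2))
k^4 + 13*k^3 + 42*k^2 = k^2*(k + 6)*(k + 7)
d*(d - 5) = d^2 - 5*d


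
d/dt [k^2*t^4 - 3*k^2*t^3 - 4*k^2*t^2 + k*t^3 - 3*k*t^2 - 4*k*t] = k*(4*k*t^3 - 9*k*t^2 - 8*k*t + 3*t^2 - 6*t - 4)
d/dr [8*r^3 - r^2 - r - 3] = 24*r^2 - 2*r - 1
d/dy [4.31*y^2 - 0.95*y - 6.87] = 8.62*y - 0.95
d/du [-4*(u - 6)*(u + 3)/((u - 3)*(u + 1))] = 4*(-u^2 - 30*u + 27)/(u^4 - 4*u^3 - 2*u^2 + 12*u + 9)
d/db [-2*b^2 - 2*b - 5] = -4*b - 2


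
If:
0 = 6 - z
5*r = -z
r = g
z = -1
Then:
No Solution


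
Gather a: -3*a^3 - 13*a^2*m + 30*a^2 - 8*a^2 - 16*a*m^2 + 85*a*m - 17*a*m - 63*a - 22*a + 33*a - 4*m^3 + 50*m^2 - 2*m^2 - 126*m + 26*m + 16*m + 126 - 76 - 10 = -3*a^3 + a^2*(22 - 13*m) + a*(-16*m^2 + 68*m - 52) - 4*m^3 + 48*m^2 - 84*m + 40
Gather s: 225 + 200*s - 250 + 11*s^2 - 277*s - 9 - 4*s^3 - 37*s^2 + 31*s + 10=-4*s^3 - 26*s^2 - 46*s - 24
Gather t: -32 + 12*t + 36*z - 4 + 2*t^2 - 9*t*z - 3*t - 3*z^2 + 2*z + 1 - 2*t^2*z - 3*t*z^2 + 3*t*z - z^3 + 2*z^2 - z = t^2*(2 - 2*z) + t*(-3*z^2 - 6*z + 9) - z^3 - z^2 + 37*z - 35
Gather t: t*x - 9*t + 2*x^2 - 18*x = t*(x - 9) + 2*x^2 - 18*x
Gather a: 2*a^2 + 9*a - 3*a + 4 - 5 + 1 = 2*a^2 + 6*a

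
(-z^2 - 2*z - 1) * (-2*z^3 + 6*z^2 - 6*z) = 2*z^5 - 2*z^4 - 4*z^3 + 6*z^2 + 6*z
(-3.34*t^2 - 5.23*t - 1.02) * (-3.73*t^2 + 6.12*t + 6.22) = 12.4582*t^4 - 0.932899999999997*t^3 - 48.9778*t^2 - 38.773*t - 6.3444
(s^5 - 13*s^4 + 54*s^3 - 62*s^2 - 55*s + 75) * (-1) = -s^5 + 13*s^4 - 54*s^3 + 62*s^2 + 55*s - 75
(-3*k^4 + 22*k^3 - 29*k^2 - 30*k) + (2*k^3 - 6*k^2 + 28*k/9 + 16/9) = -3*k^4 + 24*k^3 - 35*k^2 - 242*k/9 + 16/9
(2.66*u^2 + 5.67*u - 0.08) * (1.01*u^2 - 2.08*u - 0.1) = 2.6866*u^4 + 0.193899999999999*u^3 - 12.1404*u^2 - 0.4006*u + 0.008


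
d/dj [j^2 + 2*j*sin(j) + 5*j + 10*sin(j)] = 2*j*cos(j) + 2*j + 2*sin(j) + 10*cos(j) + 5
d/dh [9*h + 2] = 9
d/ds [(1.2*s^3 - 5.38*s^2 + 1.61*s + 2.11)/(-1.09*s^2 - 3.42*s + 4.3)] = (-1.308*s^4 - 8.208*s^3 + 35.6345*s^2 - 41.6682*s + 14.1392)/(1.1881*s^4 + 7.4556*s^3 + 2.3224*s^2 - 29.412*s + 18.49)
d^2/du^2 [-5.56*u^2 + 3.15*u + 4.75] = -11.1200000000000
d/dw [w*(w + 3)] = 2*w + 3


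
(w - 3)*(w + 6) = w^2 + 3*w - 18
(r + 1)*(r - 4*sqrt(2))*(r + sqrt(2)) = r^3 - 3*sqrt(2)*r^2 + r^2 - 8*r - 3*sqrt(2)*r - 8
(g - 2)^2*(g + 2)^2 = g^4 - 8*g^2 + 16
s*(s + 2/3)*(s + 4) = s^3 + 14*s^2/3 + 8*s/3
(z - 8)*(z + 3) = z^2 - 5*z - 24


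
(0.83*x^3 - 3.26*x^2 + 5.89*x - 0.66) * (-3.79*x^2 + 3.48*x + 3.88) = -3.1457*x^5 + 15.2438*x^4 - 30.4475*x^3 + 10.3498*x^2 + 20.5564*x - 2.5608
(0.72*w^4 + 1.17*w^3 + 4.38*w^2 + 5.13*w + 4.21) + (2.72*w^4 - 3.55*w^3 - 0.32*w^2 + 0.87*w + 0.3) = 3.44*w^4 - 2.38*w^3 + 4.06*w^2 + 6.0*w + 4.51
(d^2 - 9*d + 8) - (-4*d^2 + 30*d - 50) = 5*d^2 - 39*d + 58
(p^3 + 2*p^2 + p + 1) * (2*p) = 2*p^4 + 4*p^3 + 2*p^2 + 2*p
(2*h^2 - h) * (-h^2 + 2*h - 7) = -2*h^4 + 5*h^3 - 16*h^2 + 7*h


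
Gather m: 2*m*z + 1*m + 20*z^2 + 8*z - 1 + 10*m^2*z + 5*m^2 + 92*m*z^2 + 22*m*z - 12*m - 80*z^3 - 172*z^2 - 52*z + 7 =m^2*(10*z + 5) + m*(92*z^2 + 24*z - 11) - 80*z^3 - 152*z^2 - 44*z + 6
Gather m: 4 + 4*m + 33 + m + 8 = 5*m + 45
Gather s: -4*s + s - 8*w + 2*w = -3*s - 6*w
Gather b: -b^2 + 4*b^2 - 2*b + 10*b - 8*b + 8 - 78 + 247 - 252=3*b^2 - 75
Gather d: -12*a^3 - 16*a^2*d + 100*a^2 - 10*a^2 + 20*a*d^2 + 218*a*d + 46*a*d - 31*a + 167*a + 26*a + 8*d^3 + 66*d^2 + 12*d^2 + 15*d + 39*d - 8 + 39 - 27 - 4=-12*a^3 + 90*a^2 + 162*a + 8*d^3 + d^2*(20*a + 78) + d*(-16*a^2 + 264*a + 54)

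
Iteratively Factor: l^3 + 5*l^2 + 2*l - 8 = (l + 2)*(l^2 + 3*l - 4) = (l + 2)*(l + 4)*(l - 1)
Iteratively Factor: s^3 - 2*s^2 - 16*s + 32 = (s - 4)*(s^2 + 2*s - 8) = (s - 4)*(s + 4)*(s - 2)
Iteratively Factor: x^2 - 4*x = (x - 4)*(x)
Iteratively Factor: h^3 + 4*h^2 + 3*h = (h + 3)*(h^2 + h) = (h + 1)*(h + 3)*(h)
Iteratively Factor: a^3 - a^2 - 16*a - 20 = (a + 2)*(a^2 - 3*a - 10) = (a - 5)*(a + 2)*(a + 2)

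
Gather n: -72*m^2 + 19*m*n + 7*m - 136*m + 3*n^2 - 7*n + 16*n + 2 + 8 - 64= -72*m^2 - 129*m + 3*n^2 + n*(19*m + 9) - 54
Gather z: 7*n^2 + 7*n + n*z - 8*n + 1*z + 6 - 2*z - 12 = 7*n^2 - n + z*(n - 1) - 6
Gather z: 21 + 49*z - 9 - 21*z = 28*z + 12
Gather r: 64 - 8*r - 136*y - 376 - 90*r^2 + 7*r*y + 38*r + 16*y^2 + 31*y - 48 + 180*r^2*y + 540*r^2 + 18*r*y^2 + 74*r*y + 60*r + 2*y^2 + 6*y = r^2*(180*y + 450) + r*(18*y^2 + 81*y + 90) + 18*y^2 - 99*y - 360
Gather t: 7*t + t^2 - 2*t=t^2 + 5*t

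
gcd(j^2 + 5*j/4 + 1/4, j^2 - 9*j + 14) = 1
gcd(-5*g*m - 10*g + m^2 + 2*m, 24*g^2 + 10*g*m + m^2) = 1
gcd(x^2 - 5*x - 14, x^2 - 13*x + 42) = x - 7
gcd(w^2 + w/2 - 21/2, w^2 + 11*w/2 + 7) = w + 7/2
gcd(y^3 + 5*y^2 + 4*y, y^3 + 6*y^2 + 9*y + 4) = y^2 + 5*y + 4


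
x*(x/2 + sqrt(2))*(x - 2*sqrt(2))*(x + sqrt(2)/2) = x^4/2 + sqrt(2)*x^3/4 - 4*x^2 - 2*sqrt(2)*x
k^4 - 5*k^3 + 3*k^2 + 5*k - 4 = (k - 4)*(k - 1)^2*(k + 1)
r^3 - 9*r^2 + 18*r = r*(r - 6)*(r - 3)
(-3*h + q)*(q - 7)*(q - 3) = -3*h*q^2 + 30*h*q - 63*h + q^3 - 10*q^2 + 21*q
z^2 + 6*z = z*(z + 6)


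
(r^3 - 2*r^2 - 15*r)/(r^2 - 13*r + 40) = r*(r + 3)/(r - 8)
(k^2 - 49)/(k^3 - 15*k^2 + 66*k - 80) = (k^2 - 49)/(k^3 - 15*k^2 + 66*k - 80)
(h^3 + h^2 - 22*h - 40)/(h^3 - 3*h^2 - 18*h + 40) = (h + 2)/(h - 2)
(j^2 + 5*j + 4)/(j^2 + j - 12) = (j + 1)/(j - 3)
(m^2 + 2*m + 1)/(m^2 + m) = (m + 1)/m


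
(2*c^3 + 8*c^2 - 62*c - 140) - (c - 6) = 2*c^3 + 8*c^2 - 63*c - 134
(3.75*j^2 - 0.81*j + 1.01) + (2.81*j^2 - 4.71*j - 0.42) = 6.56*j^2 - 5.52*j + 0.59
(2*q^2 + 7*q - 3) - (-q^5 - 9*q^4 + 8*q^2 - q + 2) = q^5 + 9*q^4 - 6*q^2 + 8*q - 5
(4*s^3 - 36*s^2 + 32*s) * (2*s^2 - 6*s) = 8*s^5 - 96*s^4 + 280*s^3 - 192*s^2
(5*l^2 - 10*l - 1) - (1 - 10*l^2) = 15*l^2 - 10*l - 2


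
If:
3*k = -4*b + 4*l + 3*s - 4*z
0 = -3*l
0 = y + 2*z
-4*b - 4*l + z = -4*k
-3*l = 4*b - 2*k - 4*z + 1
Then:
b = 7*z/4 - 1/2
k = 3*z/2 - 1/2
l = 0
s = 31*z/6 - 7/6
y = -2*z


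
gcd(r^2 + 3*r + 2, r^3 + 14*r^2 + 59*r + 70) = r + 2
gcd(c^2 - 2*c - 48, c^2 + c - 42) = 1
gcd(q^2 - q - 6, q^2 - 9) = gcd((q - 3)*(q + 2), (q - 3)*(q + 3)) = q - 3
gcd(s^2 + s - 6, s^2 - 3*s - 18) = s + 3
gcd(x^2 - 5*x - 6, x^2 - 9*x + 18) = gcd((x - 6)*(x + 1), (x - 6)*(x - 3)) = x - 6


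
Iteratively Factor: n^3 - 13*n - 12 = (n + 1)*(n^2 - n - 12) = (n + 1)*(n + 3)*(n - 4)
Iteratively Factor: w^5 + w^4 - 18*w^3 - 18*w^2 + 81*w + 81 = (w + 3)*(w^4 - 2*w^3 - 12*w^2 + 18*w + 27) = (w + 1)*(w + 3)*(w^3 - 3*w^2 - 9*w + 27) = (w - 3)*(w + 1)*(w + 3)*(w^2 - 9) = (w - 3)*(w + 1)*(w + 3)^2*(w - 3)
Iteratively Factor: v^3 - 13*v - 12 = (v + 3)*(v^2 - 3*v - 4) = (v + 1)*(v + 3)*(v - 4)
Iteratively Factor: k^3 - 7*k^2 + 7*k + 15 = (k - 3)*(k^2 - 4*k - 5) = (k - 5)*(k - 3)*(k + 1)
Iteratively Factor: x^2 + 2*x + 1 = (x + 1)*(x + 1)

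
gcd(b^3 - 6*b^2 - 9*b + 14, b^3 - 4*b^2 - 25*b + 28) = b^2 - 8*b + 7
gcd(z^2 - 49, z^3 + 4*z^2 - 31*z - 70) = z + 7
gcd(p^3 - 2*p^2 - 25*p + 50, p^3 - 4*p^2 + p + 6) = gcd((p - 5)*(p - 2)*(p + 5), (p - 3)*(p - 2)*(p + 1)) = p - 2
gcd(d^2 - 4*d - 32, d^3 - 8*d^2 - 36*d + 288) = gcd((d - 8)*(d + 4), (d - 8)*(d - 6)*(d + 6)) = d - 8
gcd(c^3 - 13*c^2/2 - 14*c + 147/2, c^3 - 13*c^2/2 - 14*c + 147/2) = c^3 - 13*c^2/2 - 14*c + 147/2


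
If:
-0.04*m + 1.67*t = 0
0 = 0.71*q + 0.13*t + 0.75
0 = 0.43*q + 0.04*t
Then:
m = -489.61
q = 1.09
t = -11.73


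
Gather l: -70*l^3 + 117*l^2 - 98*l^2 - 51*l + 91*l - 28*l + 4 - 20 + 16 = -70*l^3 + 19*l^2 + 12*l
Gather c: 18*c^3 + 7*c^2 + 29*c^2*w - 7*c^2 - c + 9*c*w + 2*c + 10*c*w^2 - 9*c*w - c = 18*c^3 + 29*c^2*w + 10*c*w^2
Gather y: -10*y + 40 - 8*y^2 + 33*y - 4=-8*y^2 + 23*y + 36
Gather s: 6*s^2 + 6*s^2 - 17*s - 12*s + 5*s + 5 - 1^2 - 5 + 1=12*s^2 - 24*s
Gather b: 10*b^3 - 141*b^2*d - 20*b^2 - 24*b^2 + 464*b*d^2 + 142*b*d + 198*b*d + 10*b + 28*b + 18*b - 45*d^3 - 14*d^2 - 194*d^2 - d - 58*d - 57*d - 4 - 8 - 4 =10*b^3 + b^2*(-141*d - 44) + b*(464*d^2 + 340*d + 56) - 45*d^3 - 208*d^2 - 116*d - 16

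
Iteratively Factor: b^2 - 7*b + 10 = (b - 2)*(b - 5)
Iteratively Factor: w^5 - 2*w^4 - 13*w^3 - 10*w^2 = (w)*(w^4 - 2*w^3 - 13*w^2 - 10*w) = w*(w + 2)*(w^3 - 4*w^2 - 5*w) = w*(w + 1)*(w + 2)*(w^2 - 5*w) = w*(w - 5)*(w + 1)*(w + 2)*(w)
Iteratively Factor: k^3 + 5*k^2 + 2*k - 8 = (k + 4)*(k^2 + k - 2) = (k - 1)*(k + 4)*(k + 2)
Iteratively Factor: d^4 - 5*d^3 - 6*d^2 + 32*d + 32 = (d + 2)*(d^3 - 7*d^2 + 8*d + 16) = (d - 4)*(d + 2)*(d^2 - 3*d - 4) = (d - 4)^2*(d + 2)*(d + 1)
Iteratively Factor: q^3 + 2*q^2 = (q)*(q^2 + 2*q) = q*(q + 2)*(q)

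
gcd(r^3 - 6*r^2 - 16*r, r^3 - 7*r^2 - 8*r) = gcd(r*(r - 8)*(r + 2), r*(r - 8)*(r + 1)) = r^2 - 8*r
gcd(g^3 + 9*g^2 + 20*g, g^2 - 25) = g + 5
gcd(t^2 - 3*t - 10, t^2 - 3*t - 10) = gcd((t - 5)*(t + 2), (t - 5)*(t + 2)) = t^2 - 3*t - 10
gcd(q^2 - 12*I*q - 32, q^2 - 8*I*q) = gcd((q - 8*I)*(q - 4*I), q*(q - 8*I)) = q - 8*I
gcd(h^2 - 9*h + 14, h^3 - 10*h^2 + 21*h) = h - 7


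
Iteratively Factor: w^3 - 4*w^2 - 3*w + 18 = (w + 2)*(w^2 - 6*w + 9) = (w - 3)*(w + 2)*(w - 3)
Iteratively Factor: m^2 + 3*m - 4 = (m - 1)*(m + 4)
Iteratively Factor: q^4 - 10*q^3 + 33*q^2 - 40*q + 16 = (q - 1)*(q^3 - 9*q^2 + 24*q - 16) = (q - 4)*(q - 1)*(q^2 - 5*q + 4) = (q - 4)^2*(q - 1)*(q - 1)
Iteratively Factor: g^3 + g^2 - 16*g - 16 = (g + 1)*(g^2 - 16) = (g - 4)*(g + 1)*(g + 4)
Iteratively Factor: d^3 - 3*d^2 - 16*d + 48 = (d - 4)*(d^2 + d - 12) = (d - 4)*(d + 4)*(d - 3)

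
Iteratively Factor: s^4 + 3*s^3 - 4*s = (s + 2)*(s^3 + s^2 - 2*s) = s*(s + 2)*(s^2 + s - 2) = s*(s + 2)^2*(s - 1)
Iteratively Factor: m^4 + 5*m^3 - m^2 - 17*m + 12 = (m - 1)*(m^3 + 6*m^2 + 5*m - 12) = (m - 1)^2*(m^2 + 7*m + 12) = (m - 1)^2*(m + 4)*(m + 3)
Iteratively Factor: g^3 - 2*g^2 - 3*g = (g - 3)*(g^2 + g) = g*(g - 3)*(g + 1)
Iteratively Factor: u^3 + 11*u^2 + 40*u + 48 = (u + 4)*(u^2 + 7*u + 12) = (u + 3)*(u + 4)*(u + 4)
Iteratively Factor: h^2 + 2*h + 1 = (h + 1)*(h + 1)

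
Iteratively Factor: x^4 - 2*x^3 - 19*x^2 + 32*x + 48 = (x + 1)*(x^3 - 3*x^2 - 16*x + 48) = (x + 1)*(x + 4)*(x^2 - 7*x + 12) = (x - 4)*(x + 1)*(x + 4)*(x - 3)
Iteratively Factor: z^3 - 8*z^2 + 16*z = (z)*(z^2 - 8*z + 16) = z*(z - 4)*(z - 4)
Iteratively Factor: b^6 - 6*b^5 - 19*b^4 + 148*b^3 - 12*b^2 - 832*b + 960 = (b - 2)*(b^5 - 4*b^4 - 27*b^3 + 94*b^2 + 176*b - 480) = (b - 2)*(b + 4)*(b^4 - 8*b^3 + 5*b^2 + 74*b - 120) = (b - 2)^2*(b + 4)*(b^3 - 6*b^2 - 7*b + 60) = (b - 2)^2*(b + 3)*(b + 4)*(b^2 - 9*b + 20) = (b - 4)*(b - 2)^2*(b + 3)*(b + 4)*(b - 5)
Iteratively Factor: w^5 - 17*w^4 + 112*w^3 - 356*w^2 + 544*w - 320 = (w - 5)*(w^4 - 12*w^3 + 52*w^2 - 96*w + 64) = (w - 5)*(w - 4)*(w^3 - 8*w^2 + 20*w - 16) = (w - 5)*(w - 4)*(w - 2)*(w^2 - 6*w + 8) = (w - 5)*(w - 4)*(w - 2)^2*(w - 4)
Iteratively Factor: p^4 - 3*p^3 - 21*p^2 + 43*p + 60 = (p + 1)*(p^3 - 4*p^2 - 17*p + 60) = (p - 3)*(p + 1)*(p^2 - p - 20) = (p - 5)*(p - 3)*(p + 1)*(p + 4)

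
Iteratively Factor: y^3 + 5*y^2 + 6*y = (y)*(y^2 + 5*y + 6) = y*(y + 2)*(y + 3)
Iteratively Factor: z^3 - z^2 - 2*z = (z)*(z^2 - z - 2) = z*(z + 1)*(z - 2)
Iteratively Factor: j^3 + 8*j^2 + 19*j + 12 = (j + 1)*(j^2 + 7*j + 12) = (j + 1)*(j + 4)*(j + 3)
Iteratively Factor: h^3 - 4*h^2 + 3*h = (h - 3)*(h^2 - h) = h*(h - 3)*(h - 1)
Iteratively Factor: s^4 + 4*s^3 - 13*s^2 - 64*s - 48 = (s - 4)*(s^3 + 8*s^2 + 19*s + 12) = (s - 4)*(s + 3)*(s^2 + 5*s + 4) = (s - 4)*(s + 1)*(s + 3)*(s + 4)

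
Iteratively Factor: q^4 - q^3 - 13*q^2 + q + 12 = (q - 4)*(q^3 + 3*q^2 - q - 3) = (q - 4)*(q - 1)*(q^2 + 4*q + 3) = (q - 4)*(q - 1)*(q + 3)*(q + 1)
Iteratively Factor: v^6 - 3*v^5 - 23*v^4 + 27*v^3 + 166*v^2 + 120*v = (v - 5)*(v^5 + 2*v^4 - 13*v^3 - 38*v^2 - 24*v) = (v - 5)*(v + 2)*(v^4 - 13*v^2 - 12*v) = (v - 5)*(v + 1)*(v + 2)*(v^3 - v^2 - 12*v) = (v - 5)*(v - 4)*(v + 1)*(v + 2)*(v^2 + 3*v) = (v - 5)*(v - 4)*(v + 1)*(v + 2)*(v + 3)*(v)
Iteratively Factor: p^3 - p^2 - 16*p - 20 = (p - 5)*(p^2 + 4*p + 4) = (p - 5)*(p + 2)*(p + 2)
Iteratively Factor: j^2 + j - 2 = (j - 1)*(j + 2)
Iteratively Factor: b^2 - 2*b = (b)*(b - 2)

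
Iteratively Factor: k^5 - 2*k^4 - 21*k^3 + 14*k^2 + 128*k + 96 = (k - 4)*(k^4 + 2*k^3 - 13*k^2 - 38*k - 24) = (k - 4)*(k + 3)*(k^3 - k^2 - 10*k - 8) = (k - 4)^2*(k + 3)*(k^2 + 3*k + 2) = (k - 4)^2*(k + 1)*(k + 3)*(k + 2)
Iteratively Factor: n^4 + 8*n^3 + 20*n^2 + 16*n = (n)*(n^3 + 8*n^2 + 20*n + 16) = n*(n + 2)*(n^2 + 6*n + 8) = n*(n + 2)*(n + 4)*(n + 2)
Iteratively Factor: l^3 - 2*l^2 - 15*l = (l + 3)*(l^2 - 5*l) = l*(l + 3)*(l - 5)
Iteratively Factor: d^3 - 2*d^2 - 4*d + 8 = (d - 2)*(d^2 - 4) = (d - 2)*(d + 2)*(d - 2)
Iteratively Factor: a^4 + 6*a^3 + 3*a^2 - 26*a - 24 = (a + 1)*(a^3 + 5*a^2 - 2*a - 24) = (a + 1)*(a + 3)*(a^2 + 2*a - 8) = (a - 2)*(a + 1)*(a + 3)*(a + 4)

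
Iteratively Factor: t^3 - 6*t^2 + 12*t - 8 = (t - 2)*(t^2 - 4*t + 4) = (t - 2)^2*(t - 2)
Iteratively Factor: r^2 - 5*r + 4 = (r - 4)*(r - 1)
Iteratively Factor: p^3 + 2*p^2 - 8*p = (p + 4)*(p^2 - 2*p) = (p - 2)*(p + 4)*(p)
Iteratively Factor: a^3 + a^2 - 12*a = (a)*(a^2 + a - 12) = a*(a + 4)*(a - 3)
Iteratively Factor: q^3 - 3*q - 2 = (q - 2)*(q^2 + 2*q + 1) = (q - 2)*(q + 1)*(q + 1)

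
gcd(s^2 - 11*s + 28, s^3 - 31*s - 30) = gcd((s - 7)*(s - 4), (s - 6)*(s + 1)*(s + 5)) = 1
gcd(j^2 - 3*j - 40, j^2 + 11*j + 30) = j + 5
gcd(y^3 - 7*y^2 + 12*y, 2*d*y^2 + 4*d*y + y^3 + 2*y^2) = y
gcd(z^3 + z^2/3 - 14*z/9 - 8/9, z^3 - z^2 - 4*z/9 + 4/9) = z + 2/3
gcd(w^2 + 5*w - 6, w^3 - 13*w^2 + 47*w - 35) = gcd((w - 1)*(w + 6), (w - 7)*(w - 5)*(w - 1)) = w - 1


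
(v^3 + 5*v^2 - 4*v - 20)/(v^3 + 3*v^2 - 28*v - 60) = (v^2 + 3*v - 10)/(v^2 + v - 30)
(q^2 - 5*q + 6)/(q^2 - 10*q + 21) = (q - 2)/(q - 7)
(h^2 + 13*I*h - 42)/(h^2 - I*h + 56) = (h + 6*I)/(h - 8*I)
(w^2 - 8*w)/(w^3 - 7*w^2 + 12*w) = (w - 8)/(w^2 - 7*w + 12)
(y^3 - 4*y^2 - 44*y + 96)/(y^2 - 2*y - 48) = y - 2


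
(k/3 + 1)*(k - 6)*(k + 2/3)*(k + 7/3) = k^4/3 - 229*k^2/27 - 176*k/9 - 28/3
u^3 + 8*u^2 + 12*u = u*(u + 2)*(u + 6)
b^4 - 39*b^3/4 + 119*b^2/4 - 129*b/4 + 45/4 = (b - 5)*(b - 3)*(b - 1)*(b - 3/4)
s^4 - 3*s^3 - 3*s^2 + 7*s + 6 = (s - 3)*(s - 2)*(s + 1)^2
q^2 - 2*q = q*(q - 2)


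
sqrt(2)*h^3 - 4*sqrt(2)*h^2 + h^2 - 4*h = h*(h - 4)*(sqrt(2)*h + 1)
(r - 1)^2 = r^2 - 2*r + 1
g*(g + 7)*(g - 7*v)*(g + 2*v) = g^4 - 5*g^3*v + 7*g^3 - 14*g^2*v^2 - 35*g^2*v - 98*g*v^2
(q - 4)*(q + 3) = q^2 - q - 12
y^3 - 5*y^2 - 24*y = y*(y - 8)*(y + 3)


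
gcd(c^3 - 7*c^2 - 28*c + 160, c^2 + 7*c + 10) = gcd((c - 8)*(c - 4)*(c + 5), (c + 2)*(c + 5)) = c + 5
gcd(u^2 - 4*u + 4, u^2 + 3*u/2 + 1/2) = 1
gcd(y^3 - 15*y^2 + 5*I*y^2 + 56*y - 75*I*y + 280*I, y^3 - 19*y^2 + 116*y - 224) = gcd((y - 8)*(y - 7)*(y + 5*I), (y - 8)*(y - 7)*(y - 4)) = y^2 - 15*y + 56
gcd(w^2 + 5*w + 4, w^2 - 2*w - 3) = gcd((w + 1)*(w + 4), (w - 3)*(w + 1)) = w + 1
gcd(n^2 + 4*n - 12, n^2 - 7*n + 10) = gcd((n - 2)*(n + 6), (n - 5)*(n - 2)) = n - 2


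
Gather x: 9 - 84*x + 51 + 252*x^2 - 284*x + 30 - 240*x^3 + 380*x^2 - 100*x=-240*x^3 + 632*x^2 - 468*x + 90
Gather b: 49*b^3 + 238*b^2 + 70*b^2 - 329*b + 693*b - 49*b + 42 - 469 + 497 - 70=49*b^3 + 308*b^2 + 315*b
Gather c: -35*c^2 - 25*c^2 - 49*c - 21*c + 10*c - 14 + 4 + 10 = -60*c^2 - 60*c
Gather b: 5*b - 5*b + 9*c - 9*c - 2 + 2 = 0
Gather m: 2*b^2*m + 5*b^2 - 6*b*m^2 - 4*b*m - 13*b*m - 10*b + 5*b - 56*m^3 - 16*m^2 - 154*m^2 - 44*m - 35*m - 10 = 5*b^2 - 5*b - 56*m^3 + m^2*(-6*b - 170) + m*(2*b^2 - 17*b - 79) - 10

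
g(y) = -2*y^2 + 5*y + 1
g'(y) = 5 - 4*y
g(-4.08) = -52.69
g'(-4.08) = 21.32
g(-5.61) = -89.99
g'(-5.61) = 27.44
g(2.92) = -1.45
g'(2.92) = -6.68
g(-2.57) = -25.06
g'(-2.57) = 15.28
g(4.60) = -18.32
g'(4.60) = -13.40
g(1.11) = 4.09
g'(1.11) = 0.56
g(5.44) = -30.99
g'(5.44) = -16.76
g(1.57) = 3.92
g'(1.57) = -1.28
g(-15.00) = -524.00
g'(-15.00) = 65.00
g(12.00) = -227.00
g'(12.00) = -43.00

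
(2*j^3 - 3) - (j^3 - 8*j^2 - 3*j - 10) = j^3 + 8*j^2 + 3*j + 7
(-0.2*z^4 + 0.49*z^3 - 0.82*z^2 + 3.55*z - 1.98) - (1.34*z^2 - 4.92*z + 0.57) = -0.2*z^4 + 0.49*z^3 - 2.16*z^2 + 8.47*z - 2.55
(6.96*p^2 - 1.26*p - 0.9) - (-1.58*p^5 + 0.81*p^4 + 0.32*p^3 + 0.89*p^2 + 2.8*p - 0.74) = 1.58*p^5 - 0.81*p^4 - 0.32*p^3 + 6.07*p^2 - 4.06*p - 0.16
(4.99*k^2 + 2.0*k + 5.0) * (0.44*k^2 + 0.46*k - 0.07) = 2.1956*k^4 + 3.1754*k^3 + 2.7707*k^2 + 2.16*k - 0.35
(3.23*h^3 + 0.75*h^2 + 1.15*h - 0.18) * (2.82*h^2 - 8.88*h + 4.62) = 9.1086*h^5 - 26.5674*h^4 + 11.5056*h^3 - 7.2546*h^2 + 6.9114*h - 0.8316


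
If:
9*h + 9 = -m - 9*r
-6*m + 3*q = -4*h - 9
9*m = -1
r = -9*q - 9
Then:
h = -1700/1053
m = -1/9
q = -3379/3159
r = 220/351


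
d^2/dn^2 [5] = 0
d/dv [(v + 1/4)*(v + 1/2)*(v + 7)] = 3*v^2 + 31*v/2 + 43/8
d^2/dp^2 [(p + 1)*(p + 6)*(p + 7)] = 6*p + 28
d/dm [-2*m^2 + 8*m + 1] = 8 - 4*m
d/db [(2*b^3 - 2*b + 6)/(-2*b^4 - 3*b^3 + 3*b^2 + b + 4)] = 2*(2*b^6 - 3*b^4 + 20*b^3 + 42*b^2 - 18*b - 7)/(4*b^8 + 12*b^7 - 3*b^6 - 22*b^5 - 13*b^4 - 18*b^3 + 25*b^2 + 8*b + 16)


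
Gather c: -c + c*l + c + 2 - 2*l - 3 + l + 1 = c*l - l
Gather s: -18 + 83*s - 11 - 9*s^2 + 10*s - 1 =-9*s^2 + 93*s - 30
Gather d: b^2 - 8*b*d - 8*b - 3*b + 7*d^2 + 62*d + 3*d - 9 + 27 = b^2 - 11*b + 7*d^2 + d*(65 - 8*b) + 18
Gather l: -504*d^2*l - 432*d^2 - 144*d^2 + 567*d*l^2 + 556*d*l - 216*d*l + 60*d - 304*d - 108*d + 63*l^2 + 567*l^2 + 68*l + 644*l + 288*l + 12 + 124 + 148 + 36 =-576*d^2 - 352*d + l^2*(567*d + 630) + l*(-504*d^2 + 340*d + 1000) + 320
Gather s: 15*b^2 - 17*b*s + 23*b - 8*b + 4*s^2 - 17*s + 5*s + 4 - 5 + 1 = 15*b^2 + 15*b + 4*s^2 + s*(-17*b - 12)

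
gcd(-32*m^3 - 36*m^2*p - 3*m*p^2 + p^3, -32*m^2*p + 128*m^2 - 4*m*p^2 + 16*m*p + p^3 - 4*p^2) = -32*m^2 - 4*m*p + p^2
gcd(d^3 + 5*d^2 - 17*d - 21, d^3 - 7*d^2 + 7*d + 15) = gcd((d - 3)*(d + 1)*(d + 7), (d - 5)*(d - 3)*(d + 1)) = d^2 - 2*d - 3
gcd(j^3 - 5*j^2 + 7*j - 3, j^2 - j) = j - 1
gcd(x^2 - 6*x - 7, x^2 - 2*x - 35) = x - 7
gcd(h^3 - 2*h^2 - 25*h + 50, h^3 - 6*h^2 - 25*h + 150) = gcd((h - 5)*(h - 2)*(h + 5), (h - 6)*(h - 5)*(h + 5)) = h^2 - 25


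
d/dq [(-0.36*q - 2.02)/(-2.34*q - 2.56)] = (-8.904168*q - 9.741312)/(2.34*q + 2.56)^3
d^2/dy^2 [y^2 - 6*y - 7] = 2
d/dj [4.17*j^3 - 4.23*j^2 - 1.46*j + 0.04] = 12.51*j^2 - 8.46*j - 1.46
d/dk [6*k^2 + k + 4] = 12*k + 1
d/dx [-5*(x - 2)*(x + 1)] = 5 - 10*x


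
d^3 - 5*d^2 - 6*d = d*(d - 6)*(d + 1)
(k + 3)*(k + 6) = k^2 + 9*k + 18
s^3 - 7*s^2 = s^2*(s - 7)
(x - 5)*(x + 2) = x^2 - 3*x - 10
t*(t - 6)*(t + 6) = t^3 - 36*t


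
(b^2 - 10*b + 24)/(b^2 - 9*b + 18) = (b - 4)/(b - 3)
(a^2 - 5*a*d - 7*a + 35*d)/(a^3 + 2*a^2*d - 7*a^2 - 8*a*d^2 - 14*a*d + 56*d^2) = (a - 5*d)/(a^2 + 2*a*d - 8*d^2)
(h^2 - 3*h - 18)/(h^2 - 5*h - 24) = (h - 6)/(h - 8)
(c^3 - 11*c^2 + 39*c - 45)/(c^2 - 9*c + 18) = (c^2 - 8*c + 15)/(c - 6)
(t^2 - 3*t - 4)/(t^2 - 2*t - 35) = (-t^2 + 3*t + 4)/(-t^2 + 2*t + 35)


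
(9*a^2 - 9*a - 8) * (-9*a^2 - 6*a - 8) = -81*a^4 + 27*a^3 + 54*a^2 + 120*a + 64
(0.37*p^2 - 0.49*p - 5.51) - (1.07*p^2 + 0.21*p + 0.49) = -0.7*p^2 - 0.7*p - 6.0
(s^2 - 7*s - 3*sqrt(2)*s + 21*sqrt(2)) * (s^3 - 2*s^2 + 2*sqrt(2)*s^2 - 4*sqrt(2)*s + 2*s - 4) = s^5 - 9*s^4 - sqrt(2)*s^4 + 4*s^3 + 9*sqrt(2)*s^3 - 20*sqrt(2)*s^2 + 90*s^2 - 140*s + 54*sqrt(2)*s - 84*sqrt(2)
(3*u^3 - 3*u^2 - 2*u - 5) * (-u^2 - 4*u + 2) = -3*u^5 - 9*u^4 + 20*u^3 + 7*u^2 + 16*u - 10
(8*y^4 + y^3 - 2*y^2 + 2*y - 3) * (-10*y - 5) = -80*y^5 - 50*y^4 + 15*y^3 - 10*y^2 + 20*y + 15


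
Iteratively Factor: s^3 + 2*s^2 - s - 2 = (s + 2)*(s^2 - 1) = (s + 1)*(s + 2)*(s - 1)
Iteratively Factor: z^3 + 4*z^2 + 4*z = (z + 2)*(z^2 + 2*z) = (z + 2)^2*(z)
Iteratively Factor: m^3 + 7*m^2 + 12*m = (m + 4)*(m^2 + 3*m) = m*(m + 4)*(m + 3)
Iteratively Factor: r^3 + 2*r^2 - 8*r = (r - 2)*(r^2 + 4*r) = r*(r - 2)*(r + 4)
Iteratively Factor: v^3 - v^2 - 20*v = (v)*(v^2 - v - 20) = v*(v - 5)*(v + 4)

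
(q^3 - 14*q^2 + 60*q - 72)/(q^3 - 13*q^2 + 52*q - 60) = (q - 6)/(q - 5)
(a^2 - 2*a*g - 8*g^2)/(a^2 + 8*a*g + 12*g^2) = (a - 4*g)/(a + 6*g)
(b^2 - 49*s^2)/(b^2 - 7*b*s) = (b + 7*s)/b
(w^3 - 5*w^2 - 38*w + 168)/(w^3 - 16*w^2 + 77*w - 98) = (w^2 + 2*w - 24)/(w^2 - 9*w + 14)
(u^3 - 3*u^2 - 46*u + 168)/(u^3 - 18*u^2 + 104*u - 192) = (u + 7)/(u - 8)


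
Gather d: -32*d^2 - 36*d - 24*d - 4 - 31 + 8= -32*d^2 - 60*d - 27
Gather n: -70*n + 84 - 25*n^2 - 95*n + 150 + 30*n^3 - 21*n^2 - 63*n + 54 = 30*n^3 - 46*n^2 - 228*n + 288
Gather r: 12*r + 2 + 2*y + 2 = 12*r + 2*y + 4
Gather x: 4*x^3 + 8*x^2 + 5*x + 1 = 4*x^3 + 8*x^2 + 5*x + 1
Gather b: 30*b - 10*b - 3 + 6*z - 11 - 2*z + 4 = 20*b + 4*z - 10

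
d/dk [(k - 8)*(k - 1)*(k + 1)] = 3*k^2 - 16*k - 1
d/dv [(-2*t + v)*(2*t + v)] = 2*v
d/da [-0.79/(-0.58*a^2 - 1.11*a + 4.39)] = (-0.9164*a - 0.8769)/(0.58*a^2 + 1.11*a - 4.39)^2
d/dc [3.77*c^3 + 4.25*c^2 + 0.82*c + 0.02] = 11.31*c^2 + 8.5*c + 0.82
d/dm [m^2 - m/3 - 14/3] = 2*m - 1/3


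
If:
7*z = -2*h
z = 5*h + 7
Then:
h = -49/37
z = 14/37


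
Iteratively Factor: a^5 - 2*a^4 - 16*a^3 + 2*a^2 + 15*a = (a - 5)*(a^4 + 3*a^3 - a^2 - 3*a) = (a - 5)*(a + 3)*(a^3 - a) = (a - 5)*(a - 1)*(a + 3)*(a^2 + a) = a*(a - 5)*(a - 1)*(a + 3)*(a + 1)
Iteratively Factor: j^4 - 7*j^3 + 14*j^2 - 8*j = (j - 2)*(j^3 - 5*j^2 + 4*j) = (j - 4)*(j - 2)*(j^2 - j) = j*(j - 4)*(j - 2)*(j - 1)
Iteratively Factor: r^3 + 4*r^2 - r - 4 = (r + 4)*(r^2 - 1) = (r - 1)*(r + 4)*(r + 1)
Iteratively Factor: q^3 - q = (q + 1)*(q^2 - q) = q*(q + 1)*(q - 1)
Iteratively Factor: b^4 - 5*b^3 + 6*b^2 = (b - 2)*(b^3 - 3*b^2) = (b - 3)*(b - 2)*(b^2) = b*(b - 3)*(b - 2)*(b)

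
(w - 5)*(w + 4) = w^2 - w - 20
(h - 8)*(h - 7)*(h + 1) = h^3 - 14*h^2 + 41*h + 56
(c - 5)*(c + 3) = c^2 - 2*c - 15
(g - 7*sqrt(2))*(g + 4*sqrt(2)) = g^2 - 3*sqrt(2)*g - 56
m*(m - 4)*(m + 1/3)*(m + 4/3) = m^4 - 7*m^3/3 - 56*m^2/9 - 16*m/9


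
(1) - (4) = -3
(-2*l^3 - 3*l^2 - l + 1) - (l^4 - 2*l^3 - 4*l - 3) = -l^4 - 3*l^2 + 3*l + 4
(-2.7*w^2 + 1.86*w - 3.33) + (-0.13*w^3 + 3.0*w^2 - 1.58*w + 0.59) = -0.13*w^3 + 0.3*w^2 + 0.28*w - 2.74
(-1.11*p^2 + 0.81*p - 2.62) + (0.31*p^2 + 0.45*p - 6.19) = -0.8*p^2 + 1.26*p - 8.81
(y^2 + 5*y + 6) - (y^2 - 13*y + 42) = 18*y - 36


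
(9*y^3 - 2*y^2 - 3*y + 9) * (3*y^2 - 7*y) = 27*y^5 - 69*y^4 + 5*y^3 + 48*y^2 - 63*y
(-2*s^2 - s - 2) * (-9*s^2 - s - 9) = 18*s^4 + 11*s^3 + 37*s^2 + 11*s + 18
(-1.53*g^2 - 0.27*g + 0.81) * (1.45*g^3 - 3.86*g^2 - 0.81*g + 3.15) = -2.2185*g^5 + 5.5143*g^4 + 3.456*g^3 - 7.7274*g^2 - 1.5066*g + 2.5515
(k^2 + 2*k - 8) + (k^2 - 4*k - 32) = 2*k^2 - 2*k - 40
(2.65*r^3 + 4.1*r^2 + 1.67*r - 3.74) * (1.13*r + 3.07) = 2.9945*r^4 + 12.7685*r^3 + 14.4741*r^2 + 0.9007*r - 11.4818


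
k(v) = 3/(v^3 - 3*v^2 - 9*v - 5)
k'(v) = 3*(-3*v^2 + 6*v + 9)/(v^3 - 3*v^2 - 9*v - 5)^2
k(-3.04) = -0.09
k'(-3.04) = -0.10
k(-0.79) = -11.75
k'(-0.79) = 109.87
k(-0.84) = -20.07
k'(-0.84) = 247.39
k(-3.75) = -0.05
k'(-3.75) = -0.04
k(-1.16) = -19.02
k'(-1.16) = -240.89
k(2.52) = -0.10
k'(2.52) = 0.02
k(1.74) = -0.12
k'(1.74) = 0.05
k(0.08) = -0.52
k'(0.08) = 0.86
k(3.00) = -0.09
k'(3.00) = 0.00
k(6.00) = 0.06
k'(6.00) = -0.08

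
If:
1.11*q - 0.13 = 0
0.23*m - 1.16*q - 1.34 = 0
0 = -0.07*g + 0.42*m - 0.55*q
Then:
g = 37.58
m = 6.42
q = 0.12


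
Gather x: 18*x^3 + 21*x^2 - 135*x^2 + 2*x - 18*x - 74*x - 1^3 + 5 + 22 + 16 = 18*x^3 - 114*x^2 - 90*x + 42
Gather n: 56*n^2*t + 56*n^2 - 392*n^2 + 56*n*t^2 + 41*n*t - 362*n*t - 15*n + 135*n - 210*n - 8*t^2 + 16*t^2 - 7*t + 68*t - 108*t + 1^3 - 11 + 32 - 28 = n^2*(56*t - 336) + n*(56*t^2 - 321*t - 90) + 8*t^2 - 47*t - 6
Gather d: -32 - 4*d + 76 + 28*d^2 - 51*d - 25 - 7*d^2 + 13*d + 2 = 21*d^2 - 42*d + 21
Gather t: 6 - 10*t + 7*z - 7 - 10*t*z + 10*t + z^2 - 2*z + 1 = -10*t*z + z^2 + 5*z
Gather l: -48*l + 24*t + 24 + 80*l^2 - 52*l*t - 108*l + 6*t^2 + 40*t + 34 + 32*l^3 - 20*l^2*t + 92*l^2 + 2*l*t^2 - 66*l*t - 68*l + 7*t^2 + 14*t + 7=32*l^3 + l^2*(172 - 20*t) + l*(2*t^2 - 118*t - 224) + 13*t^2 + 78*t + 65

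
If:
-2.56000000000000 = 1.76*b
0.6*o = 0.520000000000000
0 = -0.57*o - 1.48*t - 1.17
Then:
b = -1.45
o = 0.87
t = -1.12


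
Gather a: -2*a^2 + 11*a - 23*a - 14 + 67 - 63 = -2*a^2 - 12*a - 10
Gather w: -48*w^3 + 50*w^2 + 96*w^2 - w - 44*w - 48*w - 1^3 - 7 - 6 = -48*w^3 + 146*w^2 - 93*w - 14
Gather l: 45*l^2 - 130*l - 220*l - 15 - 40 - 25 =45*l^2 - 350*l - 80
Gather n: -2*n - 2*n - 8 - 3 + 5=-4*n - 6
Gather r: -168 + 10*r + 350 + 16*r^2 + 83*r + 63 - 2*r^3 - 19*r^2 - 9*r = -2*r^3 - 3*r^2 + 84*r + 245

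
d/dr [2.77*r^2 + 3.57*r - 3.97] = 5.54*r + 3.57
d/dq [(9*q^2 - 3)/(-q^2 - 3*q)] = 3*(-9*q^2 - 2*q - 3)/(q^2*(q^2 + 6*q + 9))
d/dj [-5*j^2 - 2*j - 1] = -10*j - 2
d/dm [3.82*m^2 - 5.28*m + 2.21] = 7.64*m - 5.28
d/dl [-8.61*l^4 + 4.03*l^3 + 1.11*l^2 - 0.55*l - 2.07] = -34.44*l^3 + 12.09*l^2 + 2.22*l - 0.55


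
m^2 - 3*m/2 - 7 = (m - 7/2)*(m + 2)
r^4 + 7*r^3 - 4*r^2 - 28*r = r*(r - 2)*(r + 2)*(r + 7)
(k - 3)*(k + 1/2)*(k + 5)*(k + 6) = k^4 + 17*k^3/2 + k^2 - 183*k/2 - 45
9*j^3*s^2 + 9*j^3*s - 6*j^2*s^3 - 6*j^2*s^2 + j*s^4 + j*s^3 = s*(-3*j + s)^2*(j*s + j)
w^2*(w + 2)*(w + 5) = w^4 + 7*w^3 + 10*w^2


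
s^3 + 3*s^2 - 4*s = s*(s - 1)*(s + 4)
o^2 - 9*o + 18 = (o - 6)*(o - 3)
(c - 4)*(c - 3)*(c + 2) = c^3 - 5*c^2 - 2*c + 24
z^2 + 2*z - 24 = (z - 4)*(z + 6)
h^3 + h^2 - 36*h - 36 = (h - 6)*(h + 1)*(h + 6)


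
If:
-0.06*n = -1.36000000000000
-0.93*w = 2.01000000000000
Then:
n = 22.67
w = -2.16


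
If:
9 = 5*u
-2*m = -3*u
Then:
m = 27/10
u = 9/5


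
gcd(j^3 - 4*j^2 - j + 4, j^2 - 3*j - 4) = j^2 - 3*j - 4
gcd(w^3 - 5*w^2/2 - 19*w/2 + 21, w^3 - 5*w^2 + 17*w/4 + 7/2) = w^2 - 11*w/2 + 7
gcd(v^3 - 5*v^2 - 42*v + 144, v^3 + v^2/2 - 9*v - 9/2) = v - 3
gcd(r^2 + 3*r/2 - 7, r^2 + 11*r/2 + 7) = r + 7/2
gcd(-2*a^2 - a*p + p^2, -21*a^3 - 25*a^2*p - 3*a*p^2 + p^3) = a + p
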